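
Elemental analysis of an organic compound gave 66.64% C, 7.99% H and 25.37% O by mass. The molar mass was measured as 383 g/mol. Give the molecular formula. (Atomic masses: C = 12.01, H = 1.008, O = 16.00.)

C21H30O6

Assume 100 g: 66.64 g C, 7.99 g H, 25.37 g O.
n(C) = 66.64/12.01 = 5.549, n(H) = 7.99/1.008 = 7.927, n(O) = 25.37/16.00 = 1.586
Divide by the smallest (1.586 mol O): C 3.499, H 4.999, O 1.000
×2: C 7.00, H 10.00, O 2.00 → C7H10O2
Empirical-formula mass = 126.15 g/mol
n = 383 / 126.15 = 3.04 ≈ 3
Molecular formula = (C7H10O2)×3 = C21H30O6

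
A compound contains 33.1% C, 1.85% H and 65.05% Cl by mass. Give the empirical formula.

Assume 100 g: 33.1 g C, 1.85 g H, 65.05 g Cl.
n(C) = 33.1/12.01 = 2.756, n(H) = 1.85/1.008 = 1.835, n(Cl) = 65.05/35.45 = 1.835
Smallest is Cl at 1.835 mol; normalising gives C 1.502, H 1.000, Cl 1.000
Scaling by 2: C 3.00, H 2.00, Cl 2.00 → C3H2Cl2

C3H2Cl2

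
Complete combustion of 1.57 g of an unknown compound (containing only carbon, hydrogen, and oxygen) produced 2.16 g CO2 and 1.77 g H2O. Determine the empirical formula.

mol C = 2.16 / 44.01 = 0.04908; mass C = 0.04908 × 12.01 = 0.5894 g
mol H = 2 × (1.77 / 18.02) = 0.1964; mass H = 0.1964 × 1.008 = 0.1980 g
mass O = 1.57 − (0.7875) = 0.7825 g → mol O = 0.04891
Divide by the smallest (0.04891 mol O): C 1.004, H 4.017, O 1.000
≈ 1:4:1 → CH4O

CH4O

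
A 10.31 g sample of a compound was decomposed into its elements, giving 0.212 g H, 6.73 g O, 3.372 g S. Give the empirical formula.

Moles — H: 0.212 / 1.008 = 0.2103 mol; O: 6.73 / 16.00 = 0.4206 mol; S: 3.372 / 32.07 = 0.1051 mol
Smallest is S at 0.1051 mol; normalising gives H 2.000, O 4.000, S 1.000
Ratio ≈ 2:4:1, so the empirical formula is H2O4S

H2O4S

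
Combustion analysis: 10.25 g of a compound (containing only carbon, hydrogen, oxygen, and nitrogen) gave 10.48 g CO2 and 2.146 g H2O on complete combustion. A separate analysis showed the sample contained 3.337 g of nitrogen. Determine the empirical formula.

mol C = 10.48 / 44.01 = 0.2381; mass C = 0.2381 × 12.01 = 2.860 g
mol H = 2 × (2.146 / 18.02) = 0.2382; mass H = 0.2382 × 1.008 = 0.2401 g
mol N = 3.337 / 14.01 = 0.2382
mass O = 10.25 − (6.437) = 3.813 g → mol O = 0.2383
Divide by the smallest (0.2381 mol C): C 1.000, H 1.000, N 1.000, O 1.001
≈ 1:1:1:1 → CHNO

CHNO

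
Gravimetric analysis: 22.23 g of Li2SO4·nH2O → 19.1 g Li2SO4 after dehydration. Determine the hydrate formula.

Li2SO4·H2O

Mass of water lost = 22.23 − 19.1 = 3.13 g → 3.13 / 18.02 = 0.1737 mol H2O
Molar mass of Li2SO4 = 109.95 g/mol → mol Li2SO4 = 19.1 / 109.95 = 0.1737
n = 0.1737 / 0.1737 = 1.00 ≈ 1 → Li2SO4·H2O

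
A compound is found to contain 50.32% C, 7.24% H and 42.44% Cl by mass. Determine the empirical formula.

Assume 100 g: 50.32 g C, 7.24 g H, 42.44 g Cl.
C: 50.32 g ÷ 12.01 g/mol = 4.19 mol
H: 7.24 g ÷ 1.008 g/mol = 7.183 mol
Cl: 42.44 g ÷ 35.45 g/mol = 1.197 mol
Divide by the smallest (1.197 mol Cl): C 3.500, H 6.000, Cl 1.000
Multiply by 2: C 7.00, H 12.00, Cl 2.00 → C7H12Cl2

C7H12Cl2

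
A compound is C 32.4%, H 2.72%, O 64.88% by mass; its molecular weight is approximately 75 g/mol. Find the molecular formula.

C2H2O3

Assume 100 g: 32.4 g C, 2.72 g H, 64.88 g O.
n(C) = 32.4/12.01 = 2.698, n(H) = 2.72/1.008 = 2.698, n(O) = 64.88/16.00 = 4.055
Ratios (÷ 2.698): C 1.000, H 1.000, O 1.503
Multiply by 2: C 2.00, H 2.00, O 3.01 → C2H2O3
Empirical-formula mass = 74.04 g/mol
n = 75 / 74.04 = 1.01 ≈ 1
Molecular formula = empirical formula = C2H2O3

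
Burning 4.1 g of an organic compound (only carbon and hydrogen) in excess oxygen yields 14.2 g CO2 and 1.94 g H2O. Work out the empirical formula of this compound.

mol C = 14.2 / 44.01 = 0.3227; mass C = 0.3227 × 12.01 = 3.875 g
mol H = 2 × (1.94 / 18.02) = 0.2153; mass H = 0.2153 × 1.008 = 0.2170 g
Divide by the smallest (0.2153 mol H): C 1.499, H 1.000
×2: C 3.00, H 2.00 → C3H2

C3H2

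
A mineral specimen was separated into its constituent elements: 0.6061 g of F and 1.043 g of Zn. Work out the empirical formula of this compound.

F2Zn

F: 0.6061 g ÷ 19.00 g/mol = 0.0319 mol
Zn: 1.043 g ÷ 65.38 g/mol = 0.01595 mol
Ratios (÷ 0.01595): F 2.000, Zn 1.000
≈ 2:1 → F2Zn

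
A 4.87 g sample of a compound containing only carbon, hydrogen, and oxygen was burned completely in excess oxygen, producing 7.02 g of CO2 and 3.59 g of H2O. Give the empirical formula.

mol C = 7.02 / 44.01 = 0.1595; mass C = 0.1595 × 12.01 = 1.916 g
mol H = 2 × (3.59 / 18.02) = 0.3984; mass H = 0.3984 × 1.008 = 0.4016 g
mass O = 4.87 − (2.317) = 2.553 g → mol O = 0.1595
Smallest is C at 0.1595 mol; normalising gives C 1.000, H 2.498, O 1.000
Scaling by 2: C 2.00, H 5.00, O 2.00 → C2H5O2

C2H5O2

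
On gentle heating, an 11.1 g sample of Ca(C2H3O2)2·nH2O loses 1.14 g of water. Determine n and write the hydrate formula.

Mass of anhydrous Ca(C2H3O2)2 = 11.1 − 1.14 = 9.96 g
mol H2O = 1.14 / 18.02 = 0.06326
Molar mass of Ca(C2H3O2)2 = 158.17 g/mol → mol Ca(C2H3O2)2 = 9.96 / 158.17 = 0.06297
n = 0.06326 / 0.06297 = 1.00 ≈ 1 → Ca(C2H3O2)2·H2O

Ca(C2H3O2)2·H2O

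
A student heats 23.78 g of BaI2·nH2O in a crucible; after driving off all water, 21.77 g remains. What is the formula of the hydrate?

Mass of water lost = 23.78 − 21.77 = 2.01 g → 2.01 / 18.02 = 0.1115 mol H2O
Molar mass of BaI2 = 391.13 g/mol → mol BaI2 = 21.77 / 391.13 = 0.05566
n = 0.1115 / 0.05566 = 2.00 ≈ 2 → BaI2·2H2O

BaI2·2H2O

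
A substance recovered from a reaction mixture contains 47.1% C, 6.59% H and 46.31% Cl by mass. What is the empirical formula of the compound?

Assume 100 g: 47.1 g C, 6.59 g H, 46.31 g Cl.
C: 47.1 g ÷ 12.01 g/mol = 3.922 mol
H: 6.59 g ÷ 1.008 g/mol = 6.538 mol
Cl: 46.31 g ÷ 35.45 g/mol = 1.306 mol
Divide by the smallest (1.306 mol Cl): C 3.002, H 5.005, Cl 1.000
≈ 3:5:1 → C3H5Cl

C3H5Cl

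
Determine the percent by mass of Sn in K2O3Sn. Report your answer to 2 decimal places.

Molar mass = 2(39.10) + 3(16.00) + 1(118.71) = 244.910 g/mol
Mass of Sn per mole = 1 × 118.71 = 118.710 g
% Sn = 118.710 / 244.910 × 100 = 48.47%

48.47%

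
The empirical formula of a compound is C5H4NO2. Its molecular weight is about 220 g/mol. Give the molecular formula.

C10H8N2O4

Empirical-formula mass = 110.09 g/mol
n = 220 / 110.09 = 2.00 ≈ 2
Molecular formula = (C5H4NO2)2 = C10H8N2O4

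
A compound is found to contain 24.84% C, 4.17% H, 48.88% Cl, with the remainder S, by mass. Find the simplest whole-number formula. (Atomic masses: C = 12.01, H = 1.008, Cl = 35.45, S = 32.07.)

C3H6Cl2S

Assume 100 g: 24.84 g C, 4.17 g H, 48.88 g Cl, 22.11 g S.
Moles — C: 24.84 / 12.01 = 2.068 mol; H: 4.17 / 1.008 = 4.137 mol; Cl: 48.88 / 35.45 = 1.379 mol; S: 22.11 / 32.07 = 0.6894 mol
Ratios (÷ 0.6894): C 3.000, H 6.000, Cl 2.000, S 1.000
→ C3H6Cl2S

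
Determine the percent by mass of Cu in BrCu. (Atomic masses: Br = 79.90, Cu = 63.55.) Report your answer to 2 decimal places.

44.30%

Molar mass = 1(79.90) + 1(63.55) = 143.450 g/mol
Mass of Cu per mole = 1 × 63.55 = 63.550 g
% Cu = 63.550 / 143.450 × 100 = 44.30%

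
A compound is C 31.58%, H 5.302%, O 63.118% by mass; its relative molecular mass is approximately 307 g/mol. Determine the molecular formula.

C8H16O12

Assume 100 g: 31.58 g C, 5.302 g H, 63.118 g O.
C: 31.58 g ÷ 12.01 g/mol = 2.629 mol
H: 5.302 g ÷ 1.008 g/mol = 5.26 mol
O: 63.118 g ÷ 16.00 g/mol = 3.945 mol
Ratios (÷ 2.629): C 1.000, H 2.000, O 1.500
Scaling by 2: C 2.00, H 4.00, O 3.00 → C2H4O3
Empirical-formula mass = 76.05 g/mol
n = 307 / 76.05 = 4.04 ≈ 4
Molecular formula = (C2H4O3)×4 = C8H16O12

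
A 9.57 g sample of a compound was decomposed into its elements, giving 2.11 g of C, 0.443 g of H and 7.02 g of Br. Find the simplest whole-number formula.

C2H5Br

n(C) = 2.11/12.01 = 0.1757, n(H) = 0.443/1.008 = 0.4395, n(Br) = 7.02/79.90 = 0.08786
Ratios (÷ 0.08786): C 2.000, H 5.002, Br 1.000
Ratio ≈ 2:5:1, so the empirical formula is C2H5Br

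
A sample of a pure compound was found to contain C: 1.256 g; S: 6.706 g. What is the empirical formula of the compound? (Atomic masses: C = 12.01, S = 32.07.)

C: 1.256 g ÷ 12.01 g/mol = 0.1046 mol
S: 6.706 g ÷ 32.07 g/mol = 0.2091 mol
Smallest is C at 0.1046 mol; normalising gives C 1.000, S 1.999
Ratio ≈ 1:2, so the empirical formula is CS2

CS2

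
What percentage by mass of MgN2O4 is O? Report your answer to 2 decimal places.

Molar mass = 1(24.31) + 2(14.01) + 4(16.00) = 116.330 g/mol
Mass of O per mole = 4 × 16.00 = 64.000 g
% O = 64.000 / 116.330 × 100 = 55.02%

55.02%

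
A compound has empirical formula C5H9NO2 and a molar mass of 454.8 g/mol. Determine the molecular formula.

C20H36N4O8

Empirical-formula mass = 115.13 g/mol
n = 454.8 / 115.13 = 3.95 ≈ 4
Molecular formula = (C5H9NO2)4 = C20H36N4O8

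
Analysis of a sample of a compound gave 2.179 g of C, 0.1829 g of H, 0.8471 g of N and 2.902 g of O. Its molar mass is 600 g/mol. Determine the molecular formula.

Moles — C: 2.179 / 12.01 = 0.1814 mol; H: 0.1829 / 1.008 = 0.1814 mol; N: 0.8471 / 14.01 = 0.06046 mol; O: 2.902 / 16.00 = 0.1814 mol
Divide by the smallest (0.06046 mol N): C 3.001, H 3.001, N 1.000, O 3.000
≈ 3:3:1:3 → C3H3NO3
Empirical-formula mass = 101.06 g/mol
n = 600 / 101.06 = 5.94 ≈ 6
Molecular formula = (C3H3NO3)×6 = C18H18N6O18

C18H18N6O18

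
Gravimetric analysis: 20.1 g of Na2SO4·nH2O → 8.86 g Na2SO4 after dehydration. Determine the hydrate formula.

Mass of water lost = 20.1 − 8.86 = 11.24 g → 11.24 / 18.02 = 0.6238 mol H2O
Molar mass of Na2SO4 = 142.05 g/mol → mol Na2SO4 = 8.86 / 142.05 = 0.06237
n = 0.6238 / 0.06237 = 10.00 ≈ 10 → Na2SO4·10H2O

Na2SO4·10H2O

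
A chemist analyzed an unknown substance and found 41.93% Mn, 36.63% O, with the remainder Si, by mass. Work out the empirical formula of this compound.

MnO3Si

Assume 100 g: 41.93 g Mn, 36.63 g O, 21.44 g Si.
Moles — Mn: 41.93 / 54.94 = 0.7632 mol; O: 36.63 / 16.00 = 2.289 mol; Si: 21.44 / 28.09 = 0.7633 mol
Smallest is Mn at 0.7632 mol; normalising gives Mn 1.000, O 3.000, Si 1.000
≈ 1:3:1 → MnO3Si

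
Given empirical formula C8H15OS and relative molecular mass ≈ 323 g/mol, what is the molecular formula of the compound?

Empirical-formula mass = 159.27 g/mol
n = 323 / 159.27 = 2.03 ≈ 2
Molecular formula = (C8H15OS)2 = C16H30O2S2

C16H30O2S2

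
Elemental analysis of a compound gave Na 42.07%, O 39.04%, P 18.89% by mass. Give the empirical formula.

Na3O4P

Assume 100 g: 42.07 g Na, 39.04 g O, 18.89 g P.
Na: 42.07 g ÷ 22.99 g/mol = 1.83 mol
O: 39.04 g ÷ 16.00 g/mol = 2.44 mol
P: 18.89 g ÷ 30.97 g/mol = 0.6099 mol
Smallest is P at 0.6099 mol; normalising gives Na 3.000, O 4.000, P 1.000
→ Na3O4P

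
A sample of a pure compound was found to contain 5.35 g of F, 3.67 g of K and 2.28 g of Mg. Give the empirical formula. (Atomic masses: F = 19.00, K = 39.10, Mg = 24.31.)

Moles — F: 5.35 / 19.00 = 0.2816 mol; K: 3.67 / 39.10 = 0.09386 mol; Mg: 2.28 / 24.31 = 0.09379 mol
Smallest is Mg at 0.09379 mol; normalising gives F 3.002, K 1.001, Mg 1.000
Ratio ≈ 3:1:1, so the empirical formula is F3KMg

F3KMg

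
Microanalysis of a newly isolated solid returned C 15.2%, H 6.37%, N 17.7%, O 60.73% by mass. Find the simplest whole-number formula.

Assume 100 g: 15.2 g C, 6.37 g H, 17.7 g N, 60.73 g O.
C: 15.2 g ÷ 12.01 g/mol = 1.266 mol
H: 6.37 g ÷ 1.008 g/mol = 6.319 mol
N: 17.7 g ÷ 14.01 g/mol = 1.263 mol
O: 60.73 g ÷ 16.00 g/mol = 3.796 mol
Smallest is N at 1.263 mol; normalising gives C 1.002, H 5.002, N 1.000, O 3.004
→ CH5NO3

CH5NO3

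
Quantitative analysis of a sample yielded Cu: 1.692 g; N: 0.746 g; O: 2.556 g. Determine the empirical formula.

CuN2O6

Moles — Cu: 1.692 / 63.55 = 0.02662 mol; N: 0.746 / 14.01 = 0.05325 mol; O: 2.556 / 16.00 = 0.1598 mol
Ratios (÷ 0.02662): Cu 1.000, N 2.000, O 6.000
→ CuN2O6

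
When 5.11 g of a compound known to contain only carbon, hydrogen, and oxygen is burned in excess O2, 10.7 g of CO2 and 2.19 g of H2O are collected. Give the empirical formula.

mol C = 10.7 / 44.01 = 0.2431; mass C = 0.2431 × 12.01 = 2.920 g
mol H = 2 × (2.19 / 18.02) = 0.2431; mass H = 0.2431 × 1.008 = 0.2450 g
mass O = 5.11 − (3.165) = 1.945 g → mol O = 0.1216
Smallest is O at 0.1216 mol; normalising gives C 2.000, H 1.999, O 1.000
≈ 2:2:1 → C2H2O

C2H2O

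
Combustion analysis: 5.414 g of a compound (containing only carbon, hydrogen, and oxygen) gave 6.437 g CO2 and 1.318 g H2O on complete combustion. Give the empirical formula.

mol C = 6.437 / 44.01 = 0.1463; mass C = 0.1463 × 12.01 = 1.757 g
mol H = 2 × (1.318 / 18.02) = 0.1463; mass H = 0.1463 × 1.008 = 0.1475 g
mass O = 5.414 − (1.904) = 3.510 g → mol O = 0.2194
Divide by the smallest (0.1463 mol C): C 1.000, H 1.000, O 1.500
×2: C 2.00, H 2.00, O 3.00 → C2H2O3

C2H2O3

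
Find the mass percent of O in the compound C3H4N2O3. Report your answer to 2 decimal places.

41.35%

Molar mass = 3(12.01) + 4(1.008) + 2(14.01) + 3(16.00) = 116.082 g/mol
Mass of O per mole = 3 × 16.00 = 48.000 g
% O = 48.000 / 116.082 × 100 = 41.35%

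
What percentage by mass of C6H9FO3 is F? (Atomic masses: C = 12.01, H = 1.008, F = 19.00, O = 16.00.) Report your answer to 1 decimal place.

Molar mass = 6(12.01) + 9(1.008) + 1(19.00) + 3(16.00) = 148.132 g/mol
Mass of F per mole = 1 × 19.00 = 19.000 g
% F = 19.000 / 148.132 × 100 = 12.8%

12.8%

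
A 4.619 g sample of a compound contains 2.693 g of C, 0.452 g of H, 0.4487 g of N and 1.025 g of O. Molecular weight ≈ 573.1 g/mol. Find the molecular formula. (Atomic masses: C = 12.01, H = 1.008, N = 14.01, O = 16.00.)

n(C) = 2.693/12.01 = 0.2242, n(H) = 0.452/1.008 = 0.4484, n(N) = 0.4487/14.01 = 0.03203, n(O) = 1.025/16.00 = 0.06406
Ratios (÷ 0.03203): C 7.001, H 14.001, N 1.000, O 2.000
Ratio ≈ 7:14:1:2, so the empirical formula is C7H14NO2
Empirical-formula mass = 144.19 g/mol
n = 573.1 / 144.19 = 3.97 ≈ 4
Molecular formula = (C7H14NO2)×4 = C28H56N4O8

C28H56N4O8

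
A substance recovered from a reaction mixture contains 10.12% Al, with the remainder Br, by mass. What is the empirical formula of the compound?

AlBr3

Assume 100 g: 10.12 g Al, 89.88 g Br.
Al: 10.12 g ÷ 26.98 g/mol = 0.3751 mol
Br: 89.88 g ÷ 79.90 g/mol = 1.125 mol
Smallest is Al at 0.3751 mol; normalising gives Al 1.000, Br 2.999
Ratio ≈ 1:3, so the empirical formula is AlBr3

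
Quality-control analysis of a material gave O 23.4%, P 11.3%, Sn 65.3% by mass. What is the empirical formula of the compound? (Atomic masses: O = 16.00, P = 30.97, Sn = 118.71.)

Assume 100 g: 23.4 g O, 11.3 g P, 65.3 g Sn.
n(O) = 23.4/16.00 = 1.462, n(P) = 11.3/30.97 = 0.3649, n(Sn) = 65.3/118.71 = 0.5501
Divide by the smallest (0.3649 mol P): O 4.008, P 1.000, Sn 1.508
×2: O 8.02, P 2.00, Sn 3.02 → O8P2Sn3

O8P2Sn3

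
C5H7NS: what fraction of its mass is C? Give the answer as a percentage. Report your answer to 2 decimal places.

Molar mass = 5(12.01) + 7(1.008) + 1(14.01) + 1(32.07) = 113.186 g/mol
Mass of C per mole = 5 × 12.01 = 60.050 g
% C = 60.050 / 113.186 × 100 = 53.05%

53.05%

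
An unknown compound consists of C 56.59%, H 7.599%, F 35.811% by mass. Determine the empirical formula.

C5H8F2

Assume 100 g: 56.59 g C, 7.599 g H, 35.811 g F.
Moles — C: 56.59 / 12.01 = 4.712 mol; H: 7.599 / 1.008 = 7.539 mol; F: 35.811 / 19.00 = 1.885 mol
Divide by the smallest (1.885 mol F): C 2.500, H 4.000, F 1.000
Multiply by 2: C 5.00, H 8.00, F 2.00 → C5H8F2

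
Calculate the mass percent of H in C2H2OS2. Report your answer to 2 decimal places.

Molar mass = 2(12.01) + 2(1.008) + 1(16.00) + 2(32.07) = 106.176 g/mol
Mass of H per mole = 2 × 1.008 = 2.016 g
% H = 2.016 / 106.176 × 100 = 1.90%

1.90%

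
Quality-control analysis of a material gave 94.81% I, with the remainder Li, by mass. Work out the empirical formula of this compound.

ILi

Assume 100 g: 94.81 g I, 5.19 g Li.
n(I) = 94.81/126.90 = 0.7471, n(Li) = 5.19/6.94 = 0.7478
Smallest is I at 0.7471 mol; normalising gives I 1.000, Li 1.001
→ ILi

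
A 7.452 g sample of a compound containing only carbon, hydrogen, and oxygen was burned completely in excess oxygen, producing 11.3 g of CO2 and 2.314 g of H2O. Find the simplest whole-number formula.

CHO

mol C = 11.3 / 44.01 = 0.2568; mass C = 0.2568 × 12.01 = 3.084 g
mol H = 2 × (2.314 / 18.02) = 0.2568; mass H = 0.2568 × 1.008 = 0.2589 g
mass O = 7.452 − (3.343) = 4.109 g → mol O = 0.2568
Smallest is C at 0.2568 mol; normalising gives C 1.000, H 1.000, O 1.000
→ CHO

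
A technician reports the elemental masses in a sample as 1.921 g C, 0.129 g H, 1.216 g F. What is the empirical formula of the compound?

C5H4F2

Moles — C: 1.921 / 12.01 = 0.16 mol; H: 0.129 / 1.008 = 0.128 mol; F: 1.216 / 19.00 = 0.064 mol
Divide by the smallest (0.064 mol F): C 2.499, H 2.000, F 1.000
Multiply by 2: C 5.00, H 4.00, F 2.00 → C5H4F2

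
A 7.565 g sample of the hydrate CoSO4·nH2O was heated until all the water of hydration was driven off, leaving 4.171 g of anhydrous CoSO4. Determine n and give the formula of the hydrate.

Mass of water lost = 7.565 − 4.171 = 3.394 g → 3.394 / 18.02 = 0.1883 mol H2O
Molar mass of CoSO4 = 155.00 g/mol → mol CoSO4 = 4.171 / 155.00 = 0.02691
n = 0.1883 / 0.02691 = 7.00 ≈ 7 → CoSO4·7H2O

CoSO4·7H2O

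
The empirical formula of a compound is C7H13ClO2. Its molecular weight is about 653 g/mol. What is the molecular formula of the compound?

Empirical-formula mass = 164.62 g/mol
n = 653 / 164.62 = 3.97 ≈ 4
Molecular formula = (C7H13ClO2)4 = C28H52Cl4O8

C28H52Cl4O8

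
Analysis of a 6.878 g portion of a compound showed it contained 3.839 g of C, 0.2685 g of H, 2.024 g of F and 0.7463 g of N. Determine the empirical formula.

C6H5F2N

C: 3.839 g ÷ 12.01 g/mol = 0.3197 mol
H: 0.2685 g ÷ 1.008 g/mol = 0.2664 mol
F: 2.024 g ÷ 19.00 g/mol = 0.1065 mol
N: 0.7463 g ÷ 14.01 g/mol = 0.05327 mol
Ratios (÷ 0.05327): C 6.001, H 5.000, F 2.000, N 1.000
Ratio ≈ 6:5:2:1, so the empirical formula is C6H5F2N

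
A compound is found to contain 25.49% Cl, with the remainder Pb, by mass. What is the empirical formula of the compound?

Cl2Pb

Assume 100 g: 25.49 g Cl, 74.51 g Pb.
Moles — Cl: 25.49 / 35.45 = 0.719 mol; Pb: 74.51 / 207.2 = 0.3596 mol
Smallest is Pb at 0.3596 mol; normalising gives Cl 2.000, Pb 1.000
Ratio ≈ 2:1, so the empirical formula is Cl2Pb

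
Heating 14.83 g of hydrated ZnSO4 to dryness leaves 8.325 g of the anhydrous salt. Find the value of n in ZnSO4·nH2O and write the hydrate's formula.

ZnSO4·7H2O

Mass of water lost = 14.83 − 8.325 = 6.505 g → 6.505 / 18.02 = 0.361 mol H2O
Molar mass of ZnSO4 = 161.45 g/mol → mol ZnSO4 = 8.325 / 161.45 = 0.05156
n = 0.361 / 0.05156 = 7.00 ≈ 7 → ZnSO4·7H2O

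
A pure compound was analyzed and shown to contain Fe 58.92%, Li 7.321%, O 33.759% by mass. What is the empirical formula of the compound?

Assume 100 g: 58.92 g Fe, 7.321 g Li, 33.759 g O.
Fe: 58.92 g ÷ 55.85 g/mol = 1.055 mol
Li: 7.321 g ÷ 6.94 g/mol = 1.055 mol
O: 33.759 g ÷ 16.00 g/mol = 2.11 mol
Divide by the smallest (1.055 mol Li): Fe 1.000, Li 1.000, O 2.000
→ FeLiO2

FeLiO2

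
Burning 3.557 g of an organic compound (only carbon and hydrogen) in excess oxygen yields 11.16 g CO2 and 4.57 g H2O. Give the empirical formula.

CH2

mol C = 11.16 / 44.01 = 0.2536; mass C = 0.2536 × 12.01 = 3.045 g
mol H = 2 × (4.57 / 18.02) = 0.5072; mass H = 0.5072 × 1.008 = 0.5113 g
Ratios (÷ 0.2536): C 1.000, H 2.000
≈ 1:2 → CH2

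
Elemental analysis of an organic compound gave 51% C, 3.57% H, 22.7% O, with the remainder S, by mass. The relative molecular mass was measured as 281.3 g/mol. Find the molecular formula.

C12H10O4S2

Assume 100 g: 51 g C, 3.57 g H, 22.7 g O, 22.73 g S.
n(C) = 51/12.01 = 4.246, n(H) = 3.57/1.008 = 3.542, n(O) = 22.7/16.00 = 1.419, n(S) = 22.73/32.07 = 0.7088
Ratios (÷ 0.7088): C 5.991, H 4.997, O 2.002, S 1.000
→ C6H5O2S
Empirical-formula mass = 141.17 g/mol
n = 281.3 / 141.17 = 1.99 ≈ 2
Molecular formula = (C6H5O2S)×2 = C12H10O4S2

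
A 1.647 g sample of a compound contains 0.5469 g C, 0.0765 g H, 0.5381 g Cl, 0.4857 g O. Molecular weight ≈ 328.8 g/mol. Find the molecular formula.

C: 0.5469 g ÷ 12.01 g/mol = 0.04554 mol
H: 0.0765 g ÷ 1.008 g/mol = 0.07589 mol
Cl: 0.5381 g ÷ 35.45 g/mol = 0.01518 mol
O: 0.4857 g ÷ 16.00 g/mol = 0.03036 mol
Ratios (÷ 0.01518): C 3.000, H 5.000, Cl 1.000, O 2.000
→ C3H5ClO2
Empirical-formula mass = 108.52 g/mol
n = 328.8 / 108.52 = 3.03 ≈ 3
Molecular formula = (C3H5ClO2)×3 = C9H15Cl3O6

C9H15Cl3O6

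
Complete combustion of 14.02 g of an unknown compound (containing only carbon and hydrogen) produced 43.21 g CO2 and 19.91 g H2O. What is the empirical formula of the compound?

C4H9

mol C = 43.21 / 44.01 = 0.9818; mass C = 0.9818 × 12.01 = 11.79 g
mol H = 2 × (19.91 / 18.02) = 2.210; mass H = 2.210 × 1.008 = 2.227 g
Ratios (÷ 0.9818): C 1.000, H 2.251
×4: C 4.00, H 9.00 → C4H9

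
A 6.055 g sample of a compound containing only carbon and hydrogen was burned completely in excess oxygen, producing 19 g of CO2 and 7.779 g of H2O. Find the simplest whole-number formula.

mol C = 19 / 44.01 = 0.4317; mass C = 0.4317 × 12.01 = 5.185 g
mol H = 2 × (7.779 / 18.02) = 0.8634; mass H = 0.8634 × 1.008 = 0.8703 g
Smallest is C at 0.4317 mol; normalising gives C 1.000, H 2.000
Ratio ≈ 1:2, so the empirical formula is CH2

CH2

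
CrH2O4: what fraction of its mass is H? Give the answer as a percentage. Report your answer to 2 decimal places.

Molar mass = 1(52.00) + 2(1.008) + 4(16.00) = 118.016 g/mol
Mass of H per mole = 2 × 1.008 = 2.016 g
% H = 2.016 / 118.016 × 100 = 1.71%

1.71%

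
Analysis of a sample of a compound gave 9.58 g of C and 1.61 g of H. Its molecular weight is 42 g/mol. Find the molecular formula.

C3H6

n(C) = 9.58/12.01 = 0.7977, n(H) = 1.61/1.008 = 1.597
Smallest is C at 0.7977 mol; normalising gives C 1.000, H 2.002
Ratio ≈ 1:2, so the empirical formula is CH2
Empirical-formula mass = 14.03 g/mol
n = 42 / 14.03 = 2.99 ≈ 3
Molecular formula = (CH2)×3 = C3H6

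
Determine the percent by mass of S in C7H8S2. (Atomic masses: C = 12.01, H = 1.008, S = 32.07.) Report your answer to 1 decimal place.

41.0%

Molar mass = 7(12.01) + 8(1.008) + 2(32.07) = 156.274 g/mol
Mass of S per mole = 2 × 32.07 = 64.140 g
% S = 64.140 / 156.274 × 100 = 41.0%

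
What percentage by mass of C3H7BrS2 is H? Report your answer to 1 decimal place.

3.8%

Molar mass = 3(12.01) + 7(1.008) + 1(79.90) + 2(32.07) = 187.126 g/mol
Mass of H per mole = 7 × 1.008 = 7.056 g
% H = 7.056 / 187.126 × 100 = 3.8%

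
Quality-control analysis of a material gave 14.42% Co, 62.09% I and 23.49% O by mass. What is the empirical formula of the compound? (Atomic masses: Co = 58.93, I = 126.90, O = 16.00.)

CoI2O6

Assume 100 g: 14.42 g Co, 62.09 g I, 23.49 g O.
Moles — Co: 14.42 / 58.93 = 0.2447 mol; I: 62.09 / 126.90 = 0.4893 mol; O: 23.49 / 16.00 = 1.468 mol
Divide by the smallest (0.2447 mol Co): Co 1.000, I 2.000, O 6.000
≈ 1:2:6 → CoI2O6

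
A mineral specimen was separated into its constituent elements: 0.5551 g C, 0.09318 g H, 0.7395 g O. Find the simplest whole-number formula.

CH2O

n(C) = 0.5551/12.01 = 0.04622, n(H) = 0.09318/1.008 = 0.09244, n(O) = 0.7395/16.00 = 0.04622
Smallest is O at 0.04622 mol; normalising gives C 1.000, H 2.000, O 1.000
→ CH2O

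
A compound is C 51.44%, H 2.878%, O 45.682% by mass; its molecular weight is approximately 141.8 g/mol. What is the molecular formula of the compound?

Assume 100 g: 51.44 g C, 2.878 g H, 45.682 g O.
Moles — C: 51.44 / 12.01 = 4.283 mol; H: 2.878 / 1.008 = 2.855 mol; O: 45.682 / 16.00 = 2.855 mol
Smallest is O at 2.855 mol; normalising gives C 1.500, H 1.000, O 1.000
×2: C 3.00, H 2.00, O 2.00 → C3H2O2
Empirical-formula mass = 70.05 g/mol
n = 141.8 / 70.05 = 2.02 ≈ 2
Molecular formula = (C3H2O2)×2 = C6H4O4

C6H4O4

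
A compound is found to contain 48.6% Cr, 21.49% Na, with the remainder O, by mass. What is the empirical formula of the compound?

Assume 100 g: 48.6 g Cr, 21.49 g Na, 29.91 g O.
Moles — Cr: 48.6 / 52.00 = 0.9346 mol; Na: 21.49 / 22.99 = 0.9348 mol; O: 29.91 / 16.00 = 1.869 mol
Ratios (÷ 0.9346): Cr 1.000, Na 1.000, O 2.000
≈ 1:1:2 → CrNaO2

CrNaO2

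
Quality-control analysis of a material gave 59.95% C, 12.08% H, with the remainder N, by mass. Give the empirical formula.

Assume 100 g: 59.95 g C, 12.08 g H, 27.97 g N.
n(C) = 59.95/12.01 = 4.992, n(H) = 12.08/1.008 = 11.98, n(N) = 27.97/14.01 = 1.996
Ratios (÷ 1.996): C 2.500, H 6.003, N 1.000
Scaling by 2: C 5.00, H 12.01, N 2.00 → C5H12N2

C5H12N2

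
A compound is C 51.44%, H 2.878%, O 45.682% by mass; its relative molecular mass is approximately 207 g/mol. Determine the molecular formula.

Assume 100 g: 51.44 g C, 2.878 g H, 45.682 g O.
Moles — C: 51.44 / 12.01 = 4.283 mol; H: 2.878 / 1.008 = 2.855 mol; O: 45.682 / 16.00 = 2.855 mol
Ratios (÷ 2.855): C 1.500, H 1.000, O 1.000
Multiply by 2: C 3.00, H 2.00, O 2.00 → C3H2O2
Empirical-formula mass = 70.05 g/mol
n = 207 / 70.05 = 2.96 ≈ 3
Molecular formula = (C3H2O2)×3 = C9H6O6

C9H6O6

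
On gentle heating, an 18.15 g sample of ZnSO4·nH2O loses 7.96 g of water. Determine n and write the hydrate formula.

Mass of anhydrous ZnSO4 = 18.15 − 7.96 = 10.19 g
mol H2O = 7.96 / 18.02 = 0.4417
Molar mass of ZnSO4 = 161.45 g/mol → mol ZnSO4 = 10.19 / 161.45 = 0.06312
n = 0.4417 / 0.06312 = 7.00 ≈ 7 → ZnSO4·7H2O

ZnSO4·7H2O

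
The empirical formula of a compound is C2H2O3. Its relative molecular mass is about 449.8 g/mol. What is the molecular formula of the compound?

Empirical-formula mass = 74.04 g/mol
n = 449.8 / 74.04 = 6.08 ≈ 6
Molecular formula = (C2H2O3)6 = C12H12O18

C12H12O18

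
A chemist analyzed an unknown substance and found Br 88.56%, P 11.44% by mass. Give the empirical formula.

Br3P

Assume 100 g: 88.56 g Br, 11.44 g P.
Br: 88.56 g ÷ 79.90 g/mol = 1.108 mol
P: 11.44 g ÷ 30.97 g/mol = 0.3694 mol
Smallest is P at 0.3694 mol; normalising gives Br 3.001, P 1.000
→ Br3P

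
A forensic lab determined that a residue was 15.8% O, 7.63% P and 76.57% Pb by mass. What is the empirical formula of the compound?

Assume 100 g: 15.8 g O, 7.63 g P, 76.57 g Pb.
n(O) = 15.8/16.00 = 0.9875, n(P) = 7.63/30.97 = 0.2464, n(Pb) = 76.57/207.2 = 0.3695
Divide by the smallest (0.2464 mol P): O 4.008, P 1.000, Pb 1.500
Multiply by 2: O 8.02, P 2.00, Pb 3.00 → O8P2Pb3

O8P2Pb3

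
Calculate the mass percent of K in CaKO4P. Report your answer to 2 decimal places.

22.45%

Molar mass = 1(40.08) + 1(39.10) + 4(16.00) + 1(30.97) = 174.150 g/mol
Mass of K per mole = 1 × 39.10 = 39.100 g
% K = 39.100 / 174.150 × 100 = 22.45%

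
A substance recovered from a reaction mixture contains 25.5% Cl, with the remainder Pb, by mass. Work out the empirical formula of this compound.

Cl2Pb

Assume 100 g: 25.5 g Cl, 74.5 g Pb.
Cl: 25.5 g ÷ 35.45 g/mol = 0.7193 mol
Pb: 74.5 g ÷ 207.2 g/mol = 0.3596 mol
Ratios (÷ 0.3596): Cl 2.001, Pb 1.000
≈ 2:1 → Cl2Pb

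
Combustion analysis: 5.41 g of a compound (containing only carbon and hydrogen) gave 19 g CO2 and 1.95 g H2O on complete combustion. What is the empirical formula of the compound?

C2H

mol C = 19 / 44.01 = 0.4317; mass C = 0.4317 × 12.01 = 5.185 g
mol H = 2 × (1.95 / 18.02) = 0.2164; mass H = 0.2164 × 1.008 = 0.2182 g
Ratios (÷ 0.2164): C 1.995, H 1.000
≈ 2:1 → C2H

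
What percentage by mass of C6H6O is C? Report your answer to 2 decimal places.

76.57%

Molar mass = 6(12.01) + 6(1.008) + 1(16.00) = 94.108 g/mol
Mass of C per mole = 6 × 12.01 = 72.060 g
% C = 72.060 / 94.108 × 100 = 76.57%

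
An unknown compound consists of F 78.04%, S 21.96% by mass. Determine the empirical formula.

F6S

Assume 100 g: 78.04 g F, 21.96 g S.
n(F) = 78.04/19.00 = 4.107, n(S) = 21.96/32.07 = 0.6848
Ratios (÷ 0.6848): F 5.998, S 1.000
→ F6S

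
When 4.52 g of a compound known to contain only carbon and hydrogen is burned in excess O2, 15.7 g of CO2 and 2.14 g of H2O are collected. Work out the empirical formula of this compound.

C3H2

mol C = 15.7 / 44.01 = 0.3567; mass C = 0.3567 × 12.01 = 4.284 g
mol H = 2 × (2.14 / 18.02) = 0.2375; mass H = 0.2375 × 1.008 = 0.2394 g
Smallest is H at 0.2375 mol; normalising gives C 1.502, H 1.000
×2: C 3.00, H 2.00 → C3H2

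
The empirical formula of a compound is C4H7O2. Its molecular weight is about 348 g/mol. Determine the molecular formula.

C16H28O8

Empirical-formula mass = 87.10 g/mol
n = 348 / 87.10 = 4.00 ≈ 4
Molecular formula = (C4H7O2)4 = C16H28O8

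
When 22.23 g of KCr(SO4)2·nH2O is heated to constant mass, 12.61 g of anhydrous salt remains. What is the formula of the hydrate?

Mass of water lost = 22.23 − 12.61 = 9.62 g → 9.62 / 18.02 = 0.5339 mol H2O
Molar mass of KCr(SO4)2 = 283.24 g/mol → mol KCr(SO4)2 = 12.61 / 283.24 = 0.04452
n = 0.5339 / 0.04452 = 11.99 ≈ 12 → KCr(SO4)2·12H2O

KCr(SO4)2·12H2O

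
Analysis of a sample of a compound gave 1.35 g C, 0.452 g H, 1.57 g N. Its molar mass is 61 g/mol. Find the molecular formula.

C: 1.35 g ÷ 12.01 g/mol = 0.1124 mol
H: 0.452 g ÷ 1.008 g/mol = 0.4484 mol
N: 1.57 g ÷ 14.01 g/mol = 0.1121 mol
Ratios (÷ 0.1121): C 1.003, H 4.001, N 1.000
≈ 1:4:1 → CH4N
Empirical-formula mass = 30.05 g/mol
n = 61 / 30.05 = 2.03 ≈ 2
Molecular formula = (CH4N)×2 = C2H8N2

C2H8N2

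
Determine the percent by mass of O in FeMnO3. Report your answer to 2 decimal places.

30.23%

Molar mass = 1(55.85) + 1(54.94) + 3(16.00) = 158.790 g/mol
Mass of O per mole = 3 × 16.00 = 48.000 g
% O = 48.000 / 158.790 × 100 = 30.23%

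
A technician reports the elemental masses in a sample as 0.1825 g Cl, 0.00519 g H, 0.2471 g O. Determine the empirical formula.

ClHO3

Cl: 0.1825 g ÷ 35.45 g/mol = 0.005148 mol
H: 0.00519 g ÷ 1.008 g/mol = 0.005149 mol
O: 0.2471 g ÷ 16.00 g/mol = 0.01544 mol
Divide by the smallest (0.005148 mol Cl): Cl 1.000, H 1.000, O 3.000
Ratio ≈ 1:1:3, so the empirical formula is ClHO3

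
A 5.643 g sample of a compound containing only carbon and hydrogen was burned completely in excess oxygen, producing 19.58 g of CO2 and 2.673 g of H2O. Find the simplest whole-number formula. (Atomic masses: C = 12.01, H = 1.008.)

mol C = 19.58 / 44.01 = 0.4449; mass C = 0.4449 × 12.01 = 5.343 g
mol H = 2 × (2.673 / 18.02) = 0.2967; mass H = 0.2967 × 1.008 = 0.2990 g
Smallest is H at 0.2967 mol; normalising gives C 1.500, H 1.000
Scaling by 2: C 3.00, H 2.00 → C3H2

C3H2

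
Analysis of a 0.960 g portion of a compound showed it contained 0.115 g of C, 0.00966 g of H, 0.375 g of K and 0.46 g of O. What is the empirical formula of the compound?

n(C) = 0.115/12.01 = 0.009575, n(H) = 0.00966/1.008 = 0.009583, n(K) = 0.375/39.10 = 0.009591, n(O) = 0.46/16.00 = 0.02875
Ratios (÷ 0.009575): C 1.000, H 1.001, K 1.002, O 3.002
≈ 1:1:1:3 → CHKO3

CHKO3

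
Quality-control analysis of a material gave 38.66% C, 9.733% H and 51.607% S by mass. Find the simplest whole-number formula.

Assume 100 g: 38.66 g C, 9.733 g H, 51.607 g S.
n(C) = 38.66/12.01 = 3.219, n(H) = 9.733/1.008 = 9.656, n(S) = 51.607/32.07 = 1.609
Divide by the smallest (1.609 mol S): C 2.000, H 6.000, S 1.000
≈ 2:6:1 → C2H6S

C2H6S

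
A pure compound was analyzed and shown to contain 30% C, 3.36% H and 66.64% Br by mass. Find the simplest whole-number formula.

C3H4Br

Assume 100 g: 30 g C, 3.36 g H, 66.64 g Br.
C: 30 g ÷ 12.01 g/mol = 2.498 mol
H: 3.36 g ÷ 1.008 g/mol = 3.333 mol
Br: 66.64 g ÷ 79.90 g/mol = 0.834 mol
Divide by the smallest (0.834 mol Br): C 2.995, H 3.997, Br 1.000
≈ 3:4:1 → C3H4Br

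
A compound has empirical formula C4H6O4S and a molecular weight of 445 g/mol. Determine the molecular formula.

Empirical-formula mass = 150.16 g/mol
n = 445 / 150.16 = 2.96 ≈ 3
Molecular formula = (C4H6O4S)3 = C12H18O12S3

C12H18O12S3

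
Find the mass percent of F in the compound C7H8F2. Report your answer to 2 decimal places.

29.20%

Molar mass = 7(12.01) + 8(1.008) + 2(19.00) = 130.134 g/mol
Mass of F per mole = 2 × 19.00 = 38.000 g
% F = 38.000 / 130.134 × 100 = 29.20%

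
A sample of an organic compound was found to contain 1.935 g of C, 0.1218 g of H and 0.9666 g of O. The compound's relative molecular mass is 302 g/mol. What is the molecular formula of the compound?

C16H12O6

C: 1.935 g ÷ 12.01 g/mol = 0.1611 mol
H: 0.1218 g ÷ 1.008 g/mol = 0.1208 mol
O: 0.9666 g ÷ 16.00 g/mol = 0.06041 mol
Divide by the smallest (0.06041 mol O): C 2.667, H 2.000, O 1.000
×3: C 8.00, H 6.00, O 3.00 → C8H6O3
Empirical-formula mass = 150.13 g/mol
n = 302 / 150.13 = 2.01 ≈ 2
Molecular formula = (C8H6O3)×2 = C16H12O6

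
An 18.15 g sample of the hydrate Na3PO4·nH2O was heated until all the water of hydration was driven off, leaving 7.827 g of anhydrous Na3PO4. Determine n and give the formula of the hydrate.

Mass of water lost = 18.15 − 7.827 = 10.32 g → 10.32 / 18.02 = 0.5729 mol H2O
Molar mass of Na3PO4 = 163.94 g/mol → mol Na3PO4 = 7.827 / 163.94 = 0.04774
n = 0.5729 / 0.04774 = 12.00 ≈ 12 → Na3PO4·12H2O

Na3PO4·12H2O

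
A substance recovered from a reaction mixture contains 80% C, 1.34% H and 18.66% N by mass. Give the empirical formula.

C5HN

Assume 100 g: 80 g C, 1.34 g H, 18.66 g N.
C: 80 g ÷ 12.01 g/mol = 6.661 mol
H: 1.34 g ÷ 1.008 g/mol = 1.329 mol
N: 18.66 g ÷ 14.01 g/mol = 1.332 mol
Divide by the smallest (1.329 mol H): C 5.011, H 1.000, N 1.002
Ratio ≈ 5:1:1, so the empirical formula is C5HN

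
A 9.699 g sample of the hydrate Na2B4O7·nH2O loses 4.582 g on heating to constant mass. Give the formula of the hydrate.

Na2B4O7·10H2O

Mass of anhydrous Na2B4O7 = 9.699 − 4.582 = 5.117 g
mol H2O = 4.582 / 18.02 = 0.2543
Molar mass of Na2B4O7 = 201.22 g/mol → mol Na2B4O7 = 5.117 / 201.22 = 0.02543
n = 0.2543 / 0.02543 = 10.00 ≈ 10 → Na2B4O7·10H2O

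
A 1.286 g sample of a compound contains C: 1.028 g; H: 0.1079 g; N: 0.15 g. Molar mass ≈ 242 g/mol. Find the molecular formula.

C16H20N2

Moles — C: 1.028 / 12.01 = 0.0856 mol; H: 0.1079 / 1.008 = 0.107 mol; N: 0.15 / 14.01 = 0.01071 mol
Divide by the smallest (0.01071 mol N): C 7.995, H 9.998, N 1.000
→ C8H10N
Empirical-formula mass = 120.17 g/mol
n = 242 / 120.17 = 2.01 ≈ 2
Molecular formula = (C8H10N)×2 = C16H20N2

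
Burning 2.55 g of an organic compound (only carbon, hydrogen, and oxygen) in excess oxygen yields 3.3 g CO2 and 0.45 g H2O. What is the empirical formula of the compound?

C3H2O4

mol C = 3.3 / 44.01 = 0.07498; mass C = 0.07498 × 12.01 = 0.9005 g
mol H = 2 × (0.45 / 18.02) = 0.04994; mass H = 0.04994 × 1.008 = 0.05034 g
mass O = 2.55 − (0.9509) = 1.599 g → mol O = 0.09994
Divide by the smallest (0.04994 mol H): C 1.501, H 1.000, O 2.001
Multiply by 2: C 3.00, H 2.00, O 4.00 → C3H2O4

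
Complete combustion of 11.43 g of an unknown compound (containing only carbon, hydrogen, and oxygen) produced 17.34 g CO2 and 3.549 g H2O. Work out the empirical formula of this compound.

mol C = 17.34 / 44.01 = 0.3940; mass C = 0.3940 × 12.01 = 4.732 g
mol H = 2 × (3.549 / 18.02) = 0.3939; mass H = 0.3939 × 1.008 = 0.3970 g
mass O = 11.43 − (5.129) = 6.301 g → mol O = 0.3938
Smallest is O at 0.3938 mol; normalising gives C 1.000, H 1.000, O 1.000
Ratio ≈ 1:1:1, so the empirical formula is CHO

CHO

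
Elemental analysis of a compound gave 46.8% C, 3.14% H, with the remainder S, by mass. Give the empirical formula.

C5H4S2

Assume 100 g: 46.8 g C, 3.14 g H, 50.06 g S.
Moles — C: 46.8 / 12.01 = 3.897 mol; H: 3.14 / 1.008 = 3.115 mol; S: 50.06 / 32.07 = 1.561 mol
Divide by the smallest (1.561 mol S): C 2.496, H 1.996, S 1.000
×2: C 4.99, H 3.99, S 2.00 → C5H4S2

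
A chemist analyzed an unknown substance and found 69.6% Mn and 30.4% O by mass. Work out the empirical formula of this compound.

Assume 100 g: 69.6 g Mn, 30.4 g O.
Moles — Mn: 69.6 / 54.94 = 1.267 mol; O: 30.4 / 16.00 = 1.9 mol
Ratios (÷ 1.267): Mn 1.000, O 1.500
Multiply by 2: Mn 2.00, O 3.00 → Mn2O3

Mn2O3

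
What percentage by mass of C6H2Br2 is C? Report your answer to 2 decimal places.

Molar mass = 6(12.01) + 2(1.008) + 2(79.90) = 233.876 g/mol
Mass of C per mole = 6 × 12.01 = 72.060 g
% C = 72.060 / 233.876 × 100 = 30.81%

30.81%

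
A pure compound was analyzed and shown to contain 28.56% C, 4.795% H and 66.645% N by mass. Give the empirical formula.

CH2N2

Assume 100 g: 28.56 g C, 4.795 g H, 66.645 g N.
Moles — C: 28.56 / 12.01 = 2.378 mol; H: 4.795 / 1.008 = 4.757 mol; N: 66.645 / 14.01 = 4.757 mol
Ratios (÷ 2.378): C 1.000, H 2.000, N 2.000
≈ 1:2:2 → CH2N2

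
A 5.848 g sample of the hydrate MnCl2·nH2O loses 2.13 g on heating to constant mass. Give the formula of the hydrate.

MnCl2·4H2O

Mass of anhydrous MnCl2 = 5.848 − 2.13 = 3.718 g
mol H2O = 2.13 / 18.02 = 0.1182
Molar mass of MnCl2 = 125.84 g/mol → mol MnCl2 = 3.718 / 125.84 = 0.02955
n = 0.1182 / 0.02955 = 4.00 ≈ 4 → MnCl2·4H2O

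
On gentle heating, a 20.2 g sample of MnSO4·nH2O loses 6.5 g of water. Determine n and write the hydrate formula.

MnSO4·4H2O

Mass of anhydrous MnSO4 = 20.2 − 6.5 = 13.7 g
mol H2O = 6.5 / 18.02 = 0.3607
Molar mass of MnSO4 = 151.01 g/mol → mol MnSO4 = 13.7 / 151.01 = 0.09072
n = 0.3607 / 0.09072 = 3.98 ≈ 4 → MnSO4·4H2O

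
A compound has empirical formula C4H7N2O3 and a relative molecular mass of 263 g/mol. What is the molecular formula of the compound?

C8H14N4O6

Empirical-formula mass = 131.12 g/mol
n = 263 / 131.12 = 2.01 ≈ 2
Molecular formula = (C4H7N2O3)2 = C8H14N4O6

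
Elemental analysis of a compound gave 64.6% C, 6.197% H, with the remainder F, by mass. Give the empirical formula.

C7H8F2

Assume 100 g: 64.6 g C, 6.197 g H, 29.203 g F.
C: 64.6 g ÷ 12.01 g/mol = 5.379 mol
H: 6.197 g ÷ 1.008 g/mol = 6.148 mol
F: 29.203 g ÷ 19.00 g/mol = 1.537 mol
Smallest is F at 1.537 mol; normalising gives C 3.500, H 4.000, F 1.000
Scaling by 2: C 7.00, H 8.00, F 2.00 → C7H8F2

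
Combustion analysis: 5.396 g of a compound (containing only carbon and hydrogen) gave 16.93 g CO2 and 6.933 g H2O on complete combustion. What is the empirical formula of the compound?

CH2

mol C = 16.93 / 44.01 = 0.3847; mass C = 0.3847 × 12.01 = 4.620 g
mol H = 2 × (6.933 / 18.02) = 0.7695; mass H = 0.7695 × 1.008 = 0.7756 g
Smallest is C at 0.3847 mol; normalising gives C 1.000, H 2.000
≈ 1:2 → CH2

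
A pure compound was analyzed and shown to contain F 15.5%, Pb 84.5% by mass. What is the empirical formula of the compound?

Assume 100 g: 15.5 g F, 84.5 g Pb.
F: 15.5 g ÷ 19.00 g/mol = 0.8158 mol
Pb: 84.5 g ÷ 207.2 g/mol = 0.4078 mol
Divide by the smallest (0.4078 mol Pb): F 2.000, Pb 1.000
Ratio ≈ 2:1, so the empirical formula is F2Pb

F2Pb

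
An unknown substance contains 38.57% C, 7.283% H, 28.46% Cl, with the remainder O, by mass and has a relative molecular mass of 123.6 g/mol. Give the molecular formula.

Assume 100 g: 38.57 g C, 7.283 g H, 28.46 g Cl, 25.687 g O.
Moles — C: 38.57 / 12.01 = 3.211 mol; H: 7.283 / 1.008 = 7.225 mol; Cl: 28.46 / 35.45 = 0.8028 mol; O: 25.687 / 16.00 = 1.605 mol
Ratios (÷ 0.8028): C 4.000, H 9.000, Cl 1.000, O 2.000
Ratio ≈ 4:9:1:2, so the empirical formula is C4H9ClO2
Empirical-formula mass = 124.56 g/mol
n = 123.6 / 124.56 = 0.99 ≈ 1
Molecular formula = empirical formula = C4H9ClO2

C4H9ClO2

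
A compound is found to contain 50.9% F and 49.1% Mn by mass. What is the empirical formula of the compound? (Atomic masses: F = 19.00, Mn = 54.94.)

Assume 100 g: 50.9 g F, 49.1 g Mn.
n(F) = 50.9/19.00 = 2.679, n(Mn) = 49.1/54.94 = 0.8937
Divide by the smallest (0.8937 mol Mn): F 2.998, Mn 1.000
→ F3Mn

F3Mn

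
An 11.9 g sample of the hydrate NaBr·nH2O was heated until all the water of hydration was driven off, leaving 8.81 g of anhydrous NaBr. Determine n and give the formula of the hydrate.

NaBr·2H2O

Mass of water lost = 11.9 − 8.81 = 3.09 g → 3.09 / 18.02 = 0.1715 mol H2O
Molar mass of NaBr = 102.89 g/mol → mol NaBr = 8.81 / 102.89 = 0.08563
n = 0.1715 / 0.08563 = 2.00 ≈ 2 → NaBr·2H2O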